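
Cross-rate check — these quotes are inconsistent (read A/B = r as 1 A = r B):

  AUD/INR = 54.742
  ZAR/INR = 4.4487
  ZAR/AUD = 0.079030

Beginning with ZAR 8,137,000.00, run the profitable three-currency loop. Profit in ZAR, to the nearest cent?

Profit: ZAR 230,289.47

Profitable loop is ZAR → INR → AUD → ZAR:
ZAR 8,137,000.00 × 4.4487 = INR 36,199,071.90
INR 36,199,071.90 ÷ 54.742 = AUD 661,266.89
AUD 661,266.89 ÷ 0.079030 = ZAR 8,367,289.47
Profit = ZAR 8,367,289.47 − ZAR 8,137,000.00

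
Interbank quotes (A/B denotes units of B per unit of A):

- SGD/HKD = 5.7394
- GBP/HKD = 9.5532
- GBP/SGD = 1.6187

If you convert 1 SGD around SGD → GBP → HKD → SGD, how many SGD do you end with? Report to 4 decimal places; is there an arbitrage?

Around SGD → GBP → HKD → SGD: 1 ÷ 1.6187 × 9.5532 ÷ 5.7394 = 1.028291
Product > 1; profitable direction is SGD → GBP → HKD → SGD.

1.0283 (arbitrage exists)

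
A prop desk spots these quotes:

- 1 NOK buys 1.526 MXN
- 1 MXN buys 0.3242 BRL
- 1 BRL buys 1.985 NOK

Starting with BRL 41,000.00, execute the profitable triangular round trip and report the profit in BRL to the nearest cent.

Profit: BRL 749.93

Profitable loop is BRL → MXN → NOK → BRL:
BRL 41,000.00 ÷ 0.3242 = MXN 126,465.14
MXN 126,465.14 ÷ 1.526 = NOK 82,873.62
NOK 82,873.62 ÷ 1.985 = BRL 41,749.93
Profit = BRL 41,749.93 − BRL 41,000.00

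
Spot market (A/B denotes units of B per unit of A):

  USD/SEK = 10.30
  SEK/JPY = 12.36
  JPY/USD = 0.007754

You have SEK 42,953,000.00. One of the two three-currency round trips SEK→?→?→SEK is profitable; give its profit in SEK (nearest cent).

Profit: SEK 559,296.97

Profitable loop is SEK → USD → JPY → SEK:
SEK 42,953,000.00 ÷ 10.30 = USD 4,170,194.17
USD 4,170,194.17 ÷ 0.007754 = JPY 537,811,991
JPY 537,811,991 ÷ 12.36 = SEK 43,512,296.97
Profit = SEK 43,512,296.97 − SEK 42,953,000.00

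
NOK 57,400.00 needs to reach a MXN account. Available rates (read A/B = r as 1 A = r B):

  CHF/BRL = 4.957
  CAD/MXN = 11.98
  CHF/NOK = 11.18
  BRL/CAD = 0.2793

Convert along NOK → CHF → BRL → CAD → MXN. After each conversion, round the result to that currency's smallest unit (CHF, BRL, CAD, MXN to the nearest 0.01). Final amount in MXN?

NOK 57,400.00 ÷ 11.18 = CHF 5,134.17
CHF 5,134.17 × 4.957 = BRL 25,450.08
BRL 25,450.08 × 0.2793 = CAD 7,108.21
CAD 7,108.21 × 11.98 = MXN 85,156.36

MXN 85,156.36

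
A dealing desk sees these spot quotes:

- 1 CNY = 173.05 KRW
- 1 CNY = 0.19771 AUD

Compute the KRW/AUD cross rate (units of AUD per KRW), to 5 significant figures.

1 KRW ÷ 173.05 = 0.00577868 CNY
0.00577868 CNY × 0.19771 = 0.0011425 AUD

KRW/AUD = 0.0011425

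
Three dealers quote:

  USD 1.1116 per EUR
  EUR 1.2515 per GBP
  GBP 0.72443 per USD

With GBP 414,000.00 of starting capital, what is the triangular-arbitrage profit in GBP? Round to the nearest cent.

Profitable loop is GBP → EUR → USD → GBP:
GBP 414,000.00 × 1.2515 = EUR 518,121.00
EUR 518,121.00 × 1.1116 = USD 575,943.30
USD 575,943.30 × 0.72443 = GBP 417,230.61
Profit = GBP 417,230.61 − GBP 414,000.00

Profit: GBP 3,230.61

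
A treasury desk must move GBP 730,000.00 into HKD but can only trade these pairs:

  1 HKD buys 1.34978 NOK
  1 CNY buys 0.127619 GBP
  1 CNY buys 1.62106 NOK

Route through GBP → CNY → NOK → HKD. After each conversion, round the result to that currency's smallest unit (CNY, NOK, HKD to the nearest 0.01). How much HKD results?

GBP 730,000.00 ÷ 0.127619 = CNY 5,720,151.39
CNY 5,720,151.39 × 1.62106 = NOK 9,272,708.61
NOK 9,272,708.61 ÷ 1.34978 = HKD 6,869,792.57

HKD 6,869,792.57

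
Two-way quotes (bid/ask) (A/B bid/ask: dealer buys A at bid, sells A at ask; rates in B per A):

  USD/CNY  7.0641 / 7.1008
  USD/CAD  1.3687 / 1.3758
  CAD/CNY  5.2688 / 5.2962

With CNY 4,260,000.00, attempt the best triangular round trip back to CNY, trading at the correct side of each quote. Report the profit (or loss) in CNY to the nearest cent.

Best loop CNY → USD → CAD → CNY:
CNY 4,260,000.00 ÷ 7.1008 (buy USD at ask) = USD 599,932.40
USD 599,932.40 × 1.3687 (sell USD at bid) = CAD 821,127.48
CAD 821,127.48 × 5.2688 (sell CAD at bid) = CNY 4,326,356.46

Net profit: CNY 66,356.46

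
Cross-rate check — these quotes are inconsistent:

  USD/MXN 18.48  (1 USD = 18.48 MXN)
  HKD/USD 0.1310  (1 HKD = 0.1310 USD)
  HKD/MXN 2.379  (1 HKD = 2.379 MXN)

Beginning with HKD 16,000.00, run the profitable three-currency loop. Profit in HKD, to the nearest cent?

Profit: HKD 281.66

Profitable loop is HKD → USD → MXN → HKD:
HKD 16,000.00 × 0.1310 = USD 2,096.00
USD 2,096.00 × 18.48 = MXN 38,734.08
MXN 38,734.08 ÷ 2.379 = HKD 16,281.66
Profit = HKD 16,281.66 − HKD 16,000.00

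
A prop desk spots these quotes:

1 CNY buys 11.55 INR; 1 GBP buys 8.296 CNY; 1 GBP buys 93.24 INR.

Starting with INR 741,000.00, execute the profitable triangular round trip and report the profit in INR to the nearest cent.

Profitable loop is INR → GBP → CNY → INR:
INR 741,000.00 ÷ 93.24 = GBP 7,947.23
GBP 7,947.23 × 8.296 = CNY 65,930.24
CNY 65,930.24 × 11.55 = INR 761,494.32
Profit = INR 761,494.32 − INR 741,000.00

Profit: INR 20,494.32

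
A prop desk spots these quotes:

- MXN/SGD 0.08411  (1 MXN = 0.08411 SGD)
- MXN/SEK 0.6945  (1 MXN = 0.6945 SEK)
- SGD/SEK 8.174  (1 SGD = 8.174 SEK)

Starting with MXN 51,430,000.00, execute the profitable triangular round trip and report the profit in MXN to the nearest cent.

Profit: MXN 522,506.82

Profitable loop is MXN → SEK → SGD → MXN:
MXN 51,430,000.00 × 0.6945 = SEK 35,718,135.00
SEK 35,718,135.00 ÷ 8.174 = SGD 4,369,725.35
SGD 4,369,725.35 ÷ 0.08411 = MXN 51,952,506.82
Profit = MXN 51,952,506.82 − MXN 51,430,000.00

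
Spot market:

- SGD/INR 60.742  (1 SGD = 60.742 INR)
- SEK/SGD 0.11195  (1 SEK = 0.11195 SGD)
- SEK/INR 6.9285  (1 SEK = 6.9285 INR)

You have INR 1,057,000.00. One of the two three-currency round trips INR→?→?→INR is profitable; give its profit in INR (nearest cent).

Profitable loop is INR → SGD → SEK → INR:
INR 1,057,000.00 ÷ 60.742 = SGD 17,401.47
SGD 17,401.47 ÷ 0.11195 = SEK 155,439.65
SEK 155,439.65 × 6.9285 = INR 1,076,963.60
Profit = INR 1,076,963.60 − INR 1,057,000.00

Profit: INR 19,963.60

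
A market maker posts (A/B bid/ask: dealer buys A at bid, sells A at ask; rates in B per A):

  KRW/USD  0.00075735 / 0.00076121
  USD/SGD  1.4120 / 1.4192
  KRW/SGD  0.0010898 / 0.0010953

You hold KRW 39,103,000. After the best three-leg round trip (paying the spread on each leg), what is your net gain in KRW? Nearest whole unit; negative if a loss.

Best loop KRW → SGD → USD → KRW:
KRW 39,103,000 × 0.0010898 (sell KRW at bid) = SGD 42,614.45
SGD 42,614.45 ÷ 1.4192 (buy USD at ask) = USD 30,027.09
USD 30,027.09 ÷ 0.00076121 (buy KRW at ask) = KRW 39,446,529

Net profit: KRW 343,529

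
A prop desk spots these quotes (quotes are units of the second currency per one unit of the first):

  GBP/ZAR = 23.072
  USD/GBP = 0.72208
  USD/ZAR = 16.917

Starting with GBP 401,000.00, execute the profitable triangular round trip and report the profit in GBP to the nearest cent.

Profit: GBP 6,190.06

Profitable loop is GBP → USD → ZAR → GBP:
GBP 401,000.00 ÷ 0.72208 = USD 555,340.13
USD 555,340.13 × 16.917 = ZAR 9,394,688.95
ZAR 9,394,688.95 ÷ 23.072 = GBP 407,190.06
Profit = GBP 407,190.06 − GBP 401,000.00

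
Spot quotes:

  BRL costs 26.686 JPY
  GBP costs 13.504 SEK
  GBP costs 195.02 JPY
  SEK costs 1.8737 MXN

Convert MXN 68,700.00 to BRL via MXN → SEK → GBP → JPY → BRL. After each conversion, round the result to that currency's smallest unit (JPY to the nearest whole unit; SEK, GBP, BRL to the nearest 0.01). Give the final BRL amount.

MXN 68,700.00 ÷ 1.8737 = SEK 36,665.42
SEK 36,665.42 ÷ 13.504 = GBP 2,715.15
GBP 2,715.15 × 195.02 = JPY 529,509
JPY 529,509 ÷ 26.686 = BRL 19,842.20

BRL 19,842.20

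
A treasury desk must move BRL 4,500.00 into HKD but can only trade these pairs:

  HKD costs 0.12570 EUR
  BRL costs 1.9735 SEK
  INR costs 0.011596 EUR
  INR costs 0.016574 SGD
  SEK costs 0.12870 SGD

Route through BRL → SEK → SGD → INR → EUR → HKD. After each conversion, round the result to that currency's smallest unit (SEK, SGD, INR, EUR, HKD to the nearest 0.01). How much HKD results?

BRL 4,500.00 × 1.9735 = SEK 8,880.75
SEK 8,880.75 × 0.12870 = SGD 1,142.95
SGD 1,142.95 ÷ 0.016574 = INR 68,960.42
INR 68,960.42 × 0.011596 = EUR 799.67
EUR 799.67 ÷ 0.12570 = HKD 6,361.73

HKD 6,361.73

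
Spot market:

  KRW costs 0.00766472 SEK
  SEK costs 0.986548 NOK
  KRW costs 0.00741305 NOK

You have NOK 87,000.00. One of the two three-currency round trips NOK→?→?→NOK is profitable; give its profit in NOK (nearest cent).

Profit: NOK 1,743.56

Profitable loop is NOK → KRW → SEK → NOK:
NOK 87,000.00 ÷ 0.00741305 = KRW 11,736,060
KRW 11,736,060 × 0.00766472 = SEK 89,953.61
SEK 89,953.61 × 0.986548 = NOK 88,743.56
Profit = NOK 88,743.56 − NOK 87,000.00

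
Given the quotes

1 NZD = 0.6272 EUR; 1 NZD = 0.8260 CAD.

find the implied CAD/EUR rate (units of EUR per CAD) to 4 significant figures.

1 CAD ÷ 0.8260 = 1.21065 NZD
1.21065 NZD × 0.6272 = 0.759322 EUR

CAD/EUR = 0.7593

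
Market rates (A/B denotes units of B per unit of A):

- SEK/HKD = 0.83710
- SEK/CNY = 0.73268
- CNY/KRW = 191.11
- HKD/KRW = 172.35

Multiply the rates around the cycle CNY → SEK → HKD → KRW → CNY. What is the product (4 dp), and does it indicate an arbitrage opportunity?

1.0304 (arbitrage exists)

Around CNY → SEK → HKD → KRW → CNY: 1 ÷ 0.73268 × 0.83710 × 172.35 ÷ 191.11 = 1.030364
Product > 1; profitable direction is CNY → SEK → HKD → KRW → CNY.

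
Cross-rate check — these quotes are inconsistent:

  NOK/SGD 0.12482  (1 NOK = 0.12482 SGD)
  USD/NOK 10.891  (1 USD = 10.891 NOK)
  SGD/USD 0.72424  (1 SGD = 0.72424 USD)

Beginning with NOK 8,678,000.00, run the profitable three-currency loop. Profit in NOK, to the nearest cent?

Profit: NOK 136,246.71

Profitable loop is NOK → USD → SGD → NOK:
NOK 8,678,000.00 ÷ 10.891 = USD 796,804.70
USD 796,804.70 ÷ 0.72424 = SGD 1,100,194.27
SGD 1,100,194.27 ÷ 0.12482 = NOK 8,814,246.71
Profit = NOK 8,814,246.71 − NOK 8,678,000.00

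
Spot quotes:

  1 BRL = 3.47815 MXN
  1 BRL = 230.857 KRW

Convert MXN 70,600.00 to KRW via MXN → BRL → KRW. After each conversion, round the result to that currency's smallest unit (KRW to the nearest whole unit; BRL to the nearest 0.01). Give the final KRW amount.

KRW 4,685,970

MXN 70,600.00 ÷ 3.47815 = BRL 20,298.15
BRL 20,298.15 × 230.857 = KRW 4,685,970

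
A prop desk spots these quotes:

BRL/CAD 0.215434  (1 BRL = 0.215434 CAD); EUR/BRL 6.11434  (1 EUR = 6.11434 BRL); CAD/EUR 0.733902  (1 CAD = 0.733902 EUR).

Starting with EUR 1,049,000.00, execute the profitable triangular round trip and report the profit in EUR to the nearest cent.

Profitable loop is EUR → CAD → BRL → EUR:
EUR 1,049,000.00 ÷ 0.733902 = CAD 1,429,346.15
CAD 1,429,346.15 ÷ 0.215434 = BRL 6,634,728.75
BRL 6,634,728.75 ÷ 6.11434 = EUR 1,085,109.55
Profit = EUR 1,085,109.55 − EUR 1,049,000.00

Profit: EUR 36,109.55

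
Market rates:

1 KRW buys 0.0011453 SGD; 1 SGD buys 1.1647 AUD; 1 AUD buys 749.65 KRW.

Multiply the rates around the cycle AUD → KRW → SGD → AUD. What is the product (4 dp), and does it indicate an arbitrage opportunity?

1.0000 (no arbitrage)

Around AUD → KRW → SGD → AUD: 1 × 749.65 × 0.0011453 × 1.1647 = 0.999981
Product ≈ 1 (deviation 0.002%, within rounding noise).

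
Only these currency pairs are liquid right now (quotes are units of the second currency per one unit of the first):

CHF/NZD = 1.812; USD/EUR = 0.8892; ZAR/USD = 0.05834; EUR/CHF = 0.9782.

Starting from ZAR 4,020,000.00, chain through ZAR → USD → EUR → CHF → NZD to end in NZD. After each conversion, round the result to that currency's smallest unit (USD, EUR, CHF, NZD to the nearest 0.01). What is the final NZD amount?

ZAR 4,020,000.00 × 0.05834 = USD 234,526.80
USD 234,526.80 × 0.8892 = EUR 208,541.23
EUR 208,541.23 × 0.9782 = CHF 203,995.03
CHF 203,995.03 × 1.812 = NZD 369,638.99

NZD 369,638.99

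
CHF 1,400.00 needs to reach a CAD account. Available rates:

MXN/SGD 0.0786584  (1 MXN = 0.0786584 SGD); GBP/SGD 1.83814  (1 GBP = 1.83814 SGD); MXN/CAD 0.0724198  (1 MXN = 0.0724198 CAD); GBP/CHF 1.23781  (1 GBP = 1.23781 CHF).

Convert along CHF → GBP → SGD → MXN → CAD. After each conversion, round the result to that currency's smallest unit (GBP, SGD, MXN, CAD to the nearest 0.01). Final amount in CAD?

CAD 1,914.10

CHF 1,400.00 ÷ 1.23781 = GBP 1,131.03
GBP 1,131.03 × 1.83814 = SGD 2,078.99
SGD 2,078.99 ÷ 0.0786584 = MXN 26,430.62
MXN 26,430.62 × 0.0724198 = CAD 1,914.10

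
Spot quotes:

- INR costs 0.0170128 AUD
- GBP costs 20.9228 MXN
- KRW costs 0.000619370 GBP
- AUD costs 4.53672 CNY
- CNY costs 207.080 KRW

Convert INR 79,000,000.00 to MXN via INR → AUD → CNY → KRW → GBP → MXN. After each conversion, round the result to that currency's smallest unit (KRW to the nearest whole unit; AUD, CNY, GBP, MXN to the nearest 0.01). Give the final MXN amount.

MXN 16,362,625.53

INR 79,000,000.00 × 0.0170128 = AUD 1,344,011.20
AUD 1,344,011.20 × 4.53672 = CNY 6,097,402.49
CNY 6,097,402.49 × 207.080 = KRW 1,262,650,108
KRW 1,262,650,108 × 0.000619370 = GBP 782,047.60
GBP 782,047.60 × 20.9228 = MXN 16,362,625.53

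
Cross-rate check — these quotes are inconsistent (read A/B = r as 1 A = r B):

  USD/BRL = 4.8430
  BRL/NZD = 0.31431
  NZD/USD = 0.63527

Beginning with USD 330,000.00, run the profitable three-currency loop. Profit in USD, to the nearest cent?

Profit: USD 11,258.07

Profitable loop is USD → NZD → BRL → USD:
USD 330,000.00 ÷ 0.63527 = NZD 519,464.16
NZD 519,464.16 ÷ 0.31431 = BRL 1,652,712.81
BRL 1,652,712.81 ÷ 4.8430 = USD 341,258.07
Profit = USD 341,258.07 − USD 330,000.00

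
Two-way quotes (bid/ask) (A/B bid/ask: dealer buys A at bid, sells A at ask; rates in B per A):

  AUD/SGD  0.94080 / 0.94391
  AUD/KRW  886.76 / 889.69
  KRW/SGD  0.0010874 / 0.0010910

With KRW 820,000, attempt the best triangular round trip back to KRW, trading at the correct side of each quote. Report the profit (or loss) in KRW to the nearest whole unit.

Best loop KRW → SGD → AUD → KRW:
KRW 820,000 × 0.0010874 (sell KRW at bid) = SGD 891.67
SGD 891.67 ÷ 0.94391 (buy AUD at ask) = AUD 944.65
AUD 944.65 × 886.76 (sell AUD at bid) = KRW 837,681

Net profit: KRW 17,681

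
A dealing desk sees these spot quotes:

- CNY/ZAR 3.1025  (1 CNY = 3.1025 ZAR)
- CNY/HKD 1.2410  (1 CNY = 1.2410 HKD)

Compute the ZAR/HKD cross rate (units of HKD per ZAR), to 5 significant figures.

ZAR/HKD = 0.40000

1 ZAR ÷ 3.1025 = 0.322321 CNY
0.322321 CNY × 1.2410 = 0.4 HKD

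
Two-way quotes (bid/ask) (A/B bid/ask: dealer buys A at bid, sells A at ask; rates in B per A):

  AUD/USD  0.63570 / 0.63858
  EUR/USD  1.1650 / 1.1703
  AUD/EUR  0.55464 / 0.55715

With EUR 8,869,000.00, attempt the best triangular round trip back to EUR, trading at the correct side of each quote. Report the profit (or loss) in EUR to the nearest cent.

Net profit: EUR 105,214.69

Best loop EUR → USD → AUD → EUR:
EUR 8,869,000.00 × 1.1650 (sell EUR at bid) = USD 10,332,385.00
USD 10,332,385.00 ÷ 0.63858 (buy AUD at ask) = AUD 16,180,251.50
AUD 16,180,251.50 × 0.55464 (sell AUD at bid) = EUR 8,974,214.69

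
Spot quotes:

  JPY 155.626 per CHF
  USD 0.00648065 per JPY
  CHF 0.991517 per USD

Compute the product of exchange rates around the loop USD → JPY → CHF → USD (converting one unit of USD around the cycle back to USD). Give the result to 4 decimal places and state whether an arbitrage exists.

Around USD → JPY → CHF → USD: 1 ÷ 0.00648065 ÷ 155.626 ÷ 0.991517 = 0.999998
Product ≈ 1 (deviation 0.000%, within rounding noise).

1.0000 (no arbitrage)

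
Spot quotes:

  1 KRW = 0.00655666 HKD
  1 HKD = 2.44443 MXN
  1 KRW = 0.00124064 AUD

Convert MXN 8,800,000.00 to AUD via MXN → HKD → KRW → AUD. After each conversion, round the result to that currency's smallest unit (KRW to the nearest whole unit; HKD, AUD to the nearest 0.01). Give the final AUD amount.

AUD 681,189.87

MXN 8,800,000.00 ÷ 2.44443 = HKD 3,600,021.27
HKD 3,600,021.27 ÷ 0.00655666 = KRW 549,063,284
KRW 549,063,284 × 0.00124064 = AUD 681,189.87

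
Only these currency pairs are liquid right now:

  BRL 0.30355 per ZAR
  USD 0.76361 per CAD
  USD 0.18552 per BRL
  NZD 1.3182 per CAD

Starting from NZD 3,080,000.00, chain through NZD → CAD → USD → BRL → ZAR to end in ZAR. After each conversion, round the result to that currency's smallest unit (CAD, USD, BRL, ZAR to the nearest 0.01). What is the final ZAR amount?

ZAR 31,682,543.90

NZD 3,080,000.00 ÷ 1.3182 = CAD 2,336,519.50
CAD 2,336,519.50 × 0.76361 = USD 1,784,189.66
USD 1,784,189.66 ÷ 0.18552 = BRL 9,617,236.20
BRL 9,617,236.20 ÷ 0.30355 = ZAR 31,682,543.90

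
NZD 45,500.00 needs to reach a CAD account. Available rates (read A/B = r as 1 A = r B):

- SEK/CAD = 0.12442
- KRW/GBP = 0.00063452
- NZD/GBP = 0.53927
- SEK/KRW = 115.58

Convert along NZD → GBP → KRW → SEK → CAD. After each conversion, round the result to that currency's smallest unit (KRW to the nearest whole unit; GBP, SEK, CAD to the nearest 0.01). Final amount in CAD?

NZD 45,500.00 × 0.53927 = GBP 24,536.78
GBP 24,536.78 ÷ 0.00063452 = KRW 38,669,829
KRW 38,669,829 ÷ 115.58 = SEK 334,571.98
SEK 334,571.98 × 0.12442 = CAD 41,627.45

CAD 41,627.45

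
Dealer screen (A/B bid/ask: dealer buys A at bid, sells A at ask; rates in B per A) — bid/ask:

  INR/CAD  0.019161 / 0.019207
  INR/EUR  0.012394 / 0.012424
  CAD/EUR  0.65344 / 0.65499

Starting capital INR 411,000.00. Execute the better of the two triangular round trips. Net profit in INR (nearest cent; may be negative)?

Best loop INR → CAD → EUR → INR:
INR 411,000.00 × 0.019161 (sell INR at bid) = CAD 7,875.17
CAD 7,875.17 × 0.65344 (sell CAD at bid) = EUR 5,145.95
EUR 5,145.95 ÷ 0.012424 (buy INR at ask) = INR 414,194.44

Net profit: INR 3,194.44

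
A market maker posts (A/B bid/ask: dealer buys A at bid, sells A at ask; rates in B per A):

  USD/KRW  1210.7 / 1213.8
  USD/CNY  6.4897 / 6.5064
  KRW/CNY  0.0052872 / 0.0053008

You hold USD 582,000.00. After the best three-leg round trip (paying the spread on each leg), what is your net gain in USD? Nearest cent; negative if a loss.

Best loop USD → CNY → KRW → USD:
USD 582,000.00 × 6.4897 (sell USD at bid) = CNY 3,777,005.40
CNY 3,777,005.40 ÷ 0.0053008 (buy KRW at ask) = KRW 712,534,976
KRW 712,534,976 ÷ 1213.8 (buy USD at ask) = USD 587,028.32

Net profit: USD 5,028.32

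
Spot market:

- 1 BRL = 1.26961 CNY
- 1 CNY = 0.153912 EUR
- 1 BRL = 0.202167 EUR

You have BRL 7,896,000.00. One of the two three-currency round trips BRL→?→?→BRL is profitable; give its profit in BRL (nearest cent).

Profitable loop is BRL → EUR → CNY → BRL:
BRL 7,896,000.00 × 0.202167 = EUR 1,596,310.63
EUR 1,596,310.63 ÷ 0.153912 = CNY 10,371,580.07
CNY 10,371,580.07 ÷ 1.26961 = BRL 8,169,107.11
Profit = BRL 8,169,107.11 − BRL 7,896,000.00

Profit: BRL 273,107.11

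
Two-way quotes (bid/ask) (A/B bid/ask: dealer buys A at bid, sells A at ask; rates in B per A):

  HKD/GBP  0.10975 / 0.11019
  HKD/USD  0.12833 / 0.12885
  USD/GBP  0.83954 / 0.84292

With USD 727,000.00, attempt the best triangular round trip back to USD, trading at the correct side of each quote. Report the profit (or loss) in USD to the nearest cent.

Net profit: USD 7,629.15

Best loop USD → HKD → GBP → USD:
USD 727,000.00 ÷ 0.12885 (buy HKD at ask) = HKD 5,642,219.64
HKD 5,642,219.64 × 0.10975 (sell HKD at bid) = GBP 619,233.60
GBP 619,233.60 ÷ 0.84292 (buy USD at ask) = USD 734,629.15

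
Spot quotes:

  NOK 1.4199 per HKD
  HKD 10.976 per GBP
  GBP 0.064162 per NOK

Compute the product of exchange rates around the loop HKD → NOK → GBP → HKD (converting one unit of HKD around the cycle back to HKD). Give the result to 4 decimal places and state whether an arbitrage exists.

Around HKD → NOK → GBP → HKD: 1 × 1.4199 × 0.064162 × 10.976 = 0.999953
Product ≈ 1 (deviation 0.005%, within rounding noise).

1.0000 (no arbitrage)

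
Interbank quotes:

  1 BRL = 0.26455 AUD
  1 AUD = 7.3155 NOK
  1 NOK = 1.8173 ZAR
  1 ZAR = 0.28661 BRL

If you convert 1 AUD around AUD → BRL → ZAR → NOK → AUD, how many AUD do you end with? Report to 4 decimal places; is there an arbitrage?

0.9920 (arbitrage exists)

Around AUD → BRL → ZAR → NOK → AUD: 1 ÷ 0.26455 ÷ 0.28661 ÷ 1.8173 ÷ 7.3155 = 0.992042
Product < 1; profitable direction is AUD → NOK → ZAR → BRL → AUD.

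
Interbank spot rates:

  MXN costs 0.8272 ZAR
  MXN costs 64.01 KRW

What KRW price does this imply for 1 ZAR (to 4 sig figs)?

1 ZAR ÷ 0.8272 = 1.2089 MXN
1.2089 MXN × 64.01 = 77.3815 KRW

ZAR/KRW = 77.38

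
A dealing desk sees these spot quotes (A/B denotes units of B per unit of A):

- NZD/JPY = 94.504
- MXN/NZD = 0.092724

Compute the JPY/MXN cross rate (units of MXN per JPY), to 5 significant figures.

1 JPY ÷ 94.504 = 0.0105816 NZD
0.0105816 NZD ÷ 0.092724 = 0.114119 MXN

JPY/MXN = 0.11412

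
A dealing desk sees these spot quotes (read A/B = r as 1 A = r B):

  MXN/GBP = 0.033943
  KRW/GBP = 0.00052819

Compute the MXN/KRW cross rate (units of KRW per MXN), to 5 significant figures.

MXN/KRW = 64.263

1 MXN × 0.033943 = 0.033943 GBP
0.033943 GBP ÷ 0.00052819 = 64.2629 KRW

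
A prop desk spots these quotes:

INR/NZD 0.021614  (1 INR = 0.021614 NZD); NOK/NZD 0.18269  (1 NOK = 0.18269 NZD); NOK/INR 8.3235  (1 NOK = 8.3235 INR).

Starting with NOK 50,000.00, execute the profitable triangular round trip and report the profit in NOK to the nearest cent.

Profitable loop is NOK → NZD → INR → NOK:
NOK 50,000.00 × 0.18269 = NZD 9,134.50
NZD 9,134.50 ÷ 0.021614 = INR 422,619.60
INR 422,619.60 ÷ 8.3235 = NOK 50,774.27
Profit = NOK 50,774.27 − NOK 50,000.00

Profit: NOK 774.27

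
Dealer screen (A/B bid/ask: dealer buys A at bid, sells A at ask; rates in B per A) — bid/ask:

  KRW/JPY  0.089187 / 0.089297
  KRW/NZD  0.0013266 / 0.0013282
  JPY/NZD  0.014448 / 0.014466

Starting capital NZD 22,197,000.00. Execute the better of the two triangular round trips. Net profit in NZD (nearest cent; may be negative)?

Net profit: NZD 598,490.71

Best loop NZD → JPY → KRW → NZD:
NZD 22,197,000.00 ÷ 0.014466 (buy JPY at ask) = JPY 1,534,425,550
JPY 1,534,425,550 ÷ 0.089297 (buy KRW at ask) = KRW 17,183,394,174
KRW 17,183,394,174 × 0.0013266 (sell KRW at bid) = NZD 22,795,490.71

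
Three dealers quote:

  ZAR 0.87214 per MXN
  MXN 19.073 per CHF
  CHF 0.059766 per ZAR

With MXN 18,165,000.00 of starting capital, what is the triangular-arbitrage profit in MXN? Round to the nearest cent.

Profitable loop is MXN → CHF → ZAR → MXN:
MXN 18,165,000.00 ÷ 19.073 = CHF 952,393.44
CHF 952,393.44 ÷ 0.059766 = ZAR 15,935,371.88
ZAR 15,935,371.88 ÷ 0.87214 = MXN 18,271,575.53
Profit = MXN 18,271,575.53 − MXN 18,165,000.00

Profit: MXN 106,575.53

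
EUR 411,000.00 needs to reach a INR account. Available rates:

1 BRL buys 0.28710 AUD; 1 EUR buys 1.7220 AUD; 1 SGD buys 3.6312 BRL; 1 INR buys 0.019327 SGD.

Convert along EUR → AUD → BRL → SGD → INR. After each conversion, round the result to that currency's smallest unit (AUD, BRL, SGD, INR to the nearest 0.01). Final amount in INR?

EUR 411,000.00 × 1.7220 = AUD 707,742.00
AUD 707,742.00 ÷ 0.28710 = BRL 2,465,141.07
BRL 2,465,141.07 ÷ 3.6312 = SGD 678,877.80
SGD 678,877.80 ÷ 0.019327 = INR 35,125,875.72

INR 35,125,875.72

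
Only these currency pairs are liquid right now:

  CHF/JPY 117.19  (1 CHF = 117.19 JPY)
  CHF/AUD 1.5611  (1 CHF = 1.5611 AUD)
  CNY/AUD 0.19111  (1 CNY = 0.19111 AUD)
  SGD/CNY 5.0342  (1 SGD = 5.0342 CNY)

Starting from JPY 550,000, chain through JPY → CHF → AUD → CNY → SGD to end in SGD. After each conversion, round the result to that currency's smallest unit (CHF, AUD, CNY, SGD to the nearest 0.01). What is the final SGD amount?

JPY 550,000 ÷ 117.19 = CHF 4,693.23
CHF 4,693.23 × 1.5611 = AUD 7,326.60
AUD 7,326.60 ÷ 0.19111 = CNY 38,337.08
CNY 38,337.08 ÷ 5.0342 = SGD 7,615.33

SGD 7,615.33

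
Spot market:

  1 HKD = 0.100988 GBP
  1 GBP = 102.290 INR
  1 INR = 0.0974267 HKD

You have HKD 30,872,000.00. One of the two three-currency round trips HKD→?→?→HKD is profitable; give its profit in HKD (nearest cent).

Profit: HKD 198,318.71

Profitable loop is HKD → GBP → INR → HKD:
HKD 30,872,000.00 × 0.100988 = GBP 3,117,701.54
GBP 3,117,701.54 × 102.290 = INR 318,909,690.12
INR 318,909,690.12 × 0.0974267 = HKD 31,070,318.71
Profit = HKD 31,070,318.71 − HKD 30,872,000.00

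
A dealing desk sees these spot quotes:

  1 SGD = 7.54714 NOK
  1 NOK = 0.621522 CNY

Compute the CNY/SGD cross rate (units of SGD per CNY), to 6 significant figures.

1 CNY ÷ 0.621522 = 1.60895 NOK
1.60895 NOK ÷ 7.54714 = 0.213187 SGD

CNY/SGD = 0.213187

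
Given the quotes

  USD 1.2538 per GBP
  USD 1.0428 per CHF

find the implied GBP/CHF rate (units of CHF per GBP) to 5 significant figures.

1 GBP × 1.2538 = 1.2538 USD
1.2538 USD ÷ 1.0428 = 1.20234 CHF

GBP/CHF = 1.2023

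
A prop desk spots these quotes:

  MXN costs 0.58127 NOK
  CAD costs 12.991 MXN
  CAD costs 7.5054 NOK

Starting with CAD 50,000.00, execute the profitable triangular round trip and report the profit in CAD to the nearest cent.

Profit: CAD 305.64

Profitable loop is CAD → MXN → NOK → CAD:
CAD 50,000.00 × 12.991 = MXN 649,550.00
MXN 649,550.00 × 0.58127 = NOK 377,563.93
NOK 377,563.93 ÷ 7.5054 = CAD 50,305.64
Profit = CAD 50,305.64 − CAD 50,000.00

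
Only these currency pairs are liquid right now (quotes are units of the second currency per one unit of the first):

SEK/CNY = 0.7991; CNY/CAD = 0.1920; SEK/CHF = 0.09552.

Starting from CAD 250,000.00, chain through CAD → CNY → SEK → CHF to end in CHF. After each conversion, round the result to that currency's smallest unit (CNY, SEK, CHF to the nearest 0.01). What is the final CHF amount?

CHF 155,643.85

CAD 250,000.00 ÷ 0.1920 = CNY 1,302,083.33
CNY 1,302,083.33 ÷ 0.7991 = SEK 1,629,437.28
SEK 1,629,437.28 × 0.09552 = CHF 155,643.85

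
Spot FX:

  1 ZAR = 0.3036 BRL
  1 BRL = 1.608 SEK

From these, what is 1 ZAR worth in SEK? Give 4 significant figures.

ZAR/SEK = 0.4882

1 ZAR × 0.3036 = 0.3036 BRL
0.3036 BRL × 1.608 = 0.488189 SEK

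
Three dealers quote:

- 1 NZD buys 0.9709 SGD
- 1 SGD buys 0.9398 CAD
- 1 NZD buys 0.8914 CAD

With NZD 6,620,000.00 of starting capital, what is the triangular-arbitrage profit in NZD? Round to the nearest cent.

Profitable loop is NZD → SGD → CAD → NZD:
NZD 6,620,000.00 × 0.9709 = SGD 6,427,358.00
SGD 6,427,358.00 × 0.9398 = CAD 6,040,431.05
CAD 6,040,431.05 ÷ 0.8914 = NZD 6,776,341.76
Profit = NZD 6,776,341.76 − NZD 6,620,000.00

Profit: NZD 156,341.76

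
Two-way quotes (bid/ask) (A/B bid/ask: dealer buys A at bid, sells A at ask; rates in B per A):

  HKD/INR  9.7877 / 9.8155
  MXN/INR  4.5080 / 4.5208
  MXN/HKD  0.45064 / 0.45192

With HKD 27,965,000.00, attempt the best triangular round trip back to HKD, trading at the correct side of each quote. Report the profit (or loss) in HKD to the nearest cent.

Net profit: HKD 455,043.74

Best loop HKD → MXN → INR → HKD:
HKD 27,965,000.00 ÷ 0.45192 (buy MXN at ask) = MXN 61,880,421.31
MXN 61,880,421.31 × 4.5080 (sell MXN at bid) = INR 278,956,939.28
INR 278,956,939.28 ÷ 9.8155 (buy HKD at ask) = HKD 28,420,043.74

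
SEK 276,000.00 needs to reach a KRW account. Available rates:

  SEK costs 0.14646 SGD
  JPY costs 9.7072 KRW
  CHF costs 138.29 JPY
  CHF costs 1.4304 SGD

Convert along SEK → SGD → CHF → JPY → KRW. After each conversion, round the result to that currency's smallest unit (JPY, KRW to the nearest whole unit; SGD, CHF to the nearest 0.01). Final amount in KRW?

SEK 276,000.00 × 0.14646 = SGD 40,422.96
SGD 40,422.96 ÷ 1.4304 = CHF 28,259.90
CHF 28,259.90 × 138.29 = JPY 3,908,062
JPY 3,908,062 × 9.7072 = KRW 37,936,339

KRW 37,936,339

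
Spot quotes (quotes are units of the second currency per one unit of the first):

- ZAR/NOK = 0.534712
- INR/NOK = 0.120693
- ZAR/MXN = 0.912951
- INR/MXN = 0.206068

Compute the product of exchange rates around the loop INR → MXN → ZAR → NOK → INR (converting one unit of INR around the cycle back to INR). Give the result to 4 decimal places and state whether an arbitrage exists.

Around INR → MXN → ZAR → NOK → INR: 1 × 0.206068 ÷ 0.912951 × 0.534712 ÷ 0.120693 = 1.000002
Product ≈ 1 (deviation 0.000%, within rounding noise).

1.0000 (no arbitrage)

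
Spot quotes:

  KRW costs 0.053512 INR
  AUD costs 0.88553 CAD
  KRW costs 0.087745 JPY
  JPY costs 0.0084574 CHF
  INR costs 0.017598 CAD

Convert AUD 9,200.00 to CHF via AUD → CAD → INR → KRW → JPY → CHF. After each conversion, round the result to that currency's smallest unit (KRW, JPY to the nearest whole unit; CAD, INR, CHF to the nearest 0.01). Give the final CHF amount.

CHF 6,420.01

AUD 9,200.00 × 0.88553 = CAD 8,146.88
CAD 8,146.88 ÷ 0.017598 = INR 462,943.52
INR 462,943.52 ÷ 0.053512 = KRW 8,651,209
KRW 8,651,209 × 0.087745 = JPY 759,100
JPY 759,100 × 0.0084574 = CHF 6,420.01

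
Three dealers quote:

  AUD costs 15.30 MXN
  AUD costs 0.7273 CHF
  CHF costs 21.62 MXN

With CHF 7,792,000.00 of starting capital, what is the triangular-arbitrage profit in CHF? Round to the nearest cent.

Profitable loop is CHF → MXN → AUD → CHF:
CHF 7,792,000.00 × 21.62 = MXN 168,463,040.00
MXN 168,463,040.00 ÷ 15.30 = AUD 11,010,656.21
AUD 11,010,656.21 × 0.7273 = CHF 8,008,050.26
Profit = CHF 8,008,050.26 − CHF 7,792,000.00

Profit: CHF 216,050.26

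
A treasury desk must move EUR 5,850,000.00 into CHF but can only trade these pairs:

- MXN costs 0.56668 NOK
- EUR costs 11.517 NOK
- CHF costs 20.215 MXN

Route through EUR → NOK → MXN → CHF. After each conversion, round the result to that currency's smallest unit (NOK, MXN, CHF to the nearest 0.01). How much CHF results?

EUR 5,850,000.00 × 11.517 = NOK 67,374,450.00
NOK 67,374,450.00 ÷ 0.56668 = MXN 118,893,290.75
MXN 118,893,290.75 ÷ 20.215 = CHF 5,881,439.07

CHF 5,881,439.07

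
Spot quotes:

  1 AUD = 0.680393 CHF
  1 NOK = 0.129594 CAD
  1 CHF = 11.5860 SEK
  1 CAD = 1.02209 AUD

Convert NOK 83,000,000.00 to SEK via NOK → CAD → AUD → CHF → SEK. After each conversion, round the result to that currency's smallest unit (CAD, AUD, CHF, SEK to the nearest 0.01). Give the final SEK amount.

SEK 86,665,348.45

NOK 83,000,000.00 × 0.129594 = CAD 10,756,302.00
CAD 10,756,302.00 × 1.02209 = AUD 10,993,908.71
AUD 10,993,908.71 × 0.680393 = CHF 7,480,178.53
CHF 7,480,178.53 × 11.5860 = SEK 86,665,348.45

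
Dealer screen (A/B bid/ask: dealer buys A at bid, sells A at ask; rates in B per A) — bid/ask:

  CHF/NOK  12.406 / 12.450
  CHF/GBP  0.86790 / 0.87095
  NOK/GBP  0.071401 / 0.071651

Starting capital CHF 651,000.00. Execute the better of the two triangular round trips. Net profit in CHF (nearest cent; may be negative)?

Best loop CHF → NOK → GBP → CHF:
CHF 651,000.00 × 12.406 (sell CHF at bid) = NOK 8,076,306.00
NOK 8,076,306.00 × 0.071401 (sell NOK at bid) = GBP 576,656.32
GBP 576,656.32 ÷ 0.87095 (buy CHF at ask) = CHF 662,100.38

Net profit: CHF 11,100.38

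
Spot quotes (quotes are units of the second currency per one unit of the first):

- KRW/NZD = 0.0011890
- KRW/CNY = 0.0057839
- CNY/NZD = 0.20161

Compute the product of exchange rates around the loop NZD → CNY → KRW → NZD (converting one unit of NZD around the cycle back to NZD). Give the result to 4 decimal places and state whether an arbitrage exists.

Around NZD → CNY → KRW → NZD: 1 ÷ 0.20161 ÷ 0.0057839 × 0.0011890 = 1.019645
Product > 1; profitable direction is NZD → CNY → KRW → NZD.

1.0196 (arbitrage exists)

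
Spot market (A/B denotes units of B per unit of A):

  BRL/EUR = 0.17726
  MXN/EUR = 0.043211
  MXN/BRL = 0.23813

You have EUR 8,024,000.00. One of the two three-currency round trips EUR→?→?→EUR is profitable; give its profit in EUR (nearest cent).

Profitable loop is EUR → BRL → MXN → EUR:
EUR 8,024,000.00 ÷ 0.17726 = BRL 45,266,839.67
BRL 45,266,839.67 ÷ 0.23813 = MXN 190,092,973.04
MXN 190,092,973.04 × 0.043211 = EUR 8,214,107.46
Profit = EUR 8,214,107.46 − EUR 8,024,000.00

Profit: EUR 190,107.46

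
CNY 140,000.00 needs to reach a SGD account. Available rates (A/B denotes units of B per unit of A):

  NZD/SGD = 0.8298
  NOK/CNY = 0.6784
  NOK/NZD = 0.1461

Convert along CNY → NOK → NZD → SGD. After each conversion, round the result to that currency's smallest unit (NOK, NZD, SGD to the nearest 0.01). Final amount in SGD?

SGD 25,018.76

CNY 140,000.00 ÷ 0.6784 = NOK 206,367.92
NOK 206,367.92 × 0.1461 = NZD 30,150.35
NZD 30,150.35 × 0.8298 = SGD 25,018.76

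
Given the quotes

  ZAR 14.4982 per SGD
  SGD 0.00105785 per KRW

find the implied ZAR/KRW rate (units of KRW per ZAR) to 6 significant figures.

1 ZAR ÷ 14.4982 = 0.0689741 SGD
0.0689741 SGD ÷ 0.00105785 = 65.2021 KRW

ZAR/KRW = 65.2021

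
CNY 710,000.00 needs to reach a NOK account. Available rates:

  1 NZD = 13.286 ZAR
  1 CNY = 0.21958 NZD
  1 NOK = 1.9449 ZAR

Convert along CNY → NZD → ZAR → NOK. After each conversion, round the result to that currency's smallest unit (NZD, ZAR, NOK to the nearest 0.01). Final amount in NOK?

NOK 1,064,996.30

CNY 710,000.00 × 0.21958 = NZD 155,901.80
NZD 155,901.80 × 13.286 = ZAR 2,071,311.31
ZAR 2,071,311.31 ÷ 1.9449 = NOK 1,064,996.30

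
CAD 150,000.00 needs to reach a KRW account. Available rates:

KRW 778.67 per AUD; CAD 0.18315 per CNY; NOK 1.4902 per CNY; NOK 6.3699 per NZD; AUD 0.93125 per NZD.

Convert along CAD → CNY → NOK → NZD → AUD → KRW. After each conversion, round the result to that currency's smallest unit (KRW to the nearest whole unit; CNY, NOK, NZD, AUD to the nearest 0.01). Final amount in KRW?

CAD 150,000.00 ÷ 0.18315 = CNY 819,000.82
CNY 819,000.82 × 1.4902 = NOK 1,220,475.02
NOK 1,220,475.02 ÷ 6.3699 = NZD 191,600.34
NZD 191,600.34 × 0.93125 = AUD 178,427.82
AUD 178,427.82 × 778.67 = KRW 138,936,391

KRW 138,936,391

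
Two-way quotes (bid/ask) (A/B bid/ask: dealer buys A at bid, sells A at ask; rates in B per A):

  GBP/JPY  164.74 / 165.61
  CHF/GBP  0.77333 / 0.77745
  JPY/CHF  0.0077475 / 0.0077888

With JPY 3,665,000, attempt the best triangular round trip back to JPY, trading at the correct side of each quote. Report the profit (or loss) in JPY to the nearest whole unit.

Best loop JPY → GBP → CHF → JPY:
JPY 3,665,000 ÷ 165.61 (buy GBP at ask) = GBP 22,130.31
GBP 22,130.31 ÷ 0.77745 (buy CHF at ask) = CHF 28,465.25
CHF 28,465.25 ÷ 0.0077888 (buy JPY at ask) = JPY 3,654,638

Net result: JPY -10,362 (no profitable arbitrage after spreads)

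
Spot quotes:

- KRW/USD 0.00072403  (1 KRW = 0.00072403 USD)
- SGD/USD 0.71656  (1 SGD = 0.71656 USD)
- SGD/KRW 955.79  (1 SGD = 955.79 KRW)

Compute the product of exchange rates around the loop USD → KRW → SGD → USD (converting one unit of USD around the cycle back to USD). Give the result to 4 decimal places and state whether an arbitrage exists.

1.0355 (arbitrage exists)

Around USD → KRW → SGD → USD: 1 ÷ 0.00072403 ÷ 955.79 × 0.71656 = 1.035460
Product > 1; profitable direction is USD → KRW → SGD → USD.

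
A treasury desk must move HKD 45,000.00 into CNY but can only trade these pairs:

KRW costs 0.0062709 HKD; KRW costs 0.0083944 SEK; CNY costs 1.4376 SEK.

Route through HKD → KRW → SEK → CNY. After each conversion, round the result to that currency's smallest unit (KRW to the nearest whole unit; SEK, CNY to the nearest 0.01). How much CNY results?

CNY 41,901.95

HKD 45,000.00 ÷ 0.0062709 = KRW 7,176,003
KRW 7,176,003 × 0.0083944 = SEK 60,238.24
SEK 60,238.24 ÷ 1.4376 = CNY 41,901.95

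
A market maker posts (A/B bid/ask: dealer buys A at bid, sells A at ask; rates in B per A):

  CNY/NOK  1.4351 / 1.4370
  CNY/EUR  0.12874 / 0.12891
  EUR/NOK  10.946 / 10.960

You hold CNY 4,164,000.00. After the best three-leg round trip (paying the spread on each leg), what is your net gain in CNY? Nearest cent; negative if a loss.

Best loop CNY → NOK → EUR → CNY:
CNY 4,164,000.00 × 1.4351 (sell CNY at bid) = NOK 5,975,756.40
NOK 5,975,756.40 ÷ 10.960 (buy EUR at ask) = EUR 545,233.25
EUR 545,233.25 ÷ 0.12891 (buy CNY at ask) = CNY 4,229,565.19

Net profit: CNY 65,565.19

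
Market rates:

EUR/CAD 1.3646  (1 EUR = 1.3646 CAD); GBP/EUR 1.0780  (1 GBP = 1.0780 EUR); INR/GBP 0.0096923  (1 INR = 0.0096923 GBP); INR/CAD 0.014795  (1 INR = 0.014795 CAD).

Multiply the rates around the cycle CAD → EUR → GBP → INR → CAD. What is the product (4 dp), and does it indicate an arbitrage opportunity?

1.0377 (arbitrage exists)

Around CAD → EUR → GBP → INR → CAD: 1 ÷ 1.3646 ÷ 1.0780 ÷ 0.0096923 × 0.014795 = 1.037681
Product > 1; profitable direction is CAD → EUR → GBP → INR → CAD.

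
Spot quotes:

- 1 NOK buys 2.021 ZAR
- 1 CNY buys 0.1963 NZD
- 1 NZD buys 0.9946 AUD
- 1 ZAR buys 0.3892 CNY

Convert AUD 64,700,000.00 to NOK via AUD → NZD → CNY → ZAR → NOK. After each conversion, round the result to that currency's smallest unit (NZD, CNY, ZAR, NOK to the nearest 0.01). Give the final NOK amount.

NOK 421,304,774.73

AUD 64,700,000.00 ÷ 0.9946 = NZD 65,051,276.90
NZD 65,051,276.90 ÷ 0.1963 = CNY 331,387,044.83
CNY 331,387,044.83 ÷ 0.3892 = ZAR 851,456,949.72
ZAR 851,456,949.72 ÷ 2.021 = NOK 421,304,774.73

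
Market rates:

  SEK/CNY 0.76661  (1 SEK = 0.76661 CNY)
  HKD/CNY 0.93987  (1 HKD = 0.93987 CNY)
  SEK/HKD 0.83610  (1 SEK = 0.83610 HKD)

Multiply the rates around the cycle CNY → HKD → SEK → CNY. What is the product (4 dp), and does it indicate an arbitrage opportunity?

0.9755 (arbitrage exists)

Around CNY → HKD → SEK → CNY: 1 ÷ 0.93987 ÷ 0.83610 × 0.76661 = 0.975548
Product < 1; profitable direction is CNY → SEK → HKD → CNY.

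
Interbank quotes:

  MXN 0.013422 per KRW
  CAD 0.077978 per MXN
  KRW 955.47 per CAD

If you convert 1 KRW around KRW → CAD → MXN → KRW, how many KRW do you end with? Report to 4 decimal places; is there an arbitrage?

1.0000 (no arbitrage)

Around KRW → CAD → MXN → KRW: 1 ÷ 955.47 ÷ 0.077978 ÷ 0.013422 = 0.999985
Product ≈ 1 (deviation 0.001%, within rounding noise).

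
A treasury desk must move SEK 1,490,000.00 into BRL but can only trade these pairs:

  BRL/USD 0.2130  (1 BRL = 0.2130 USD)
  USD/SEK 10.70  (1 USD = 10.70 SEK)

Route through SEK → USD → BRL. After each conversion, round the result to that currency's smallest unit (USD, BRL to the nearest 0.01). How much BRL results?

SEK 1,490,000.00 ÷ 10.70 = USD 139,252.34
USD 139,252.34 ÷ 0.2130 = BRL 653,766.85

BRL 653,766.85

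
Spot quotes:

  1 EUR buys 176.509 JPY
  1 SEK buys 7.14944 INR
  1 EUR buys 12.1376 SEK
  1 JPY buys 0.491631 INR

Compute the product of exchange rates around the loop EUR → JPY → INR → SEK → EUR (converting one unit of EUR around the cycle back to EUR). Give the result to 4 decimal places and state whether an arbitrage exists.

Around EUR → JPY → INR → SEK → EUR: 1 × 176.509 × 0.491631 ÷ 7.14944 ÷ 12.1376 = 1.000003
Product ≈ 1 (deviation 0.000%, within rounding noise).

1.0000 (no arbitrage)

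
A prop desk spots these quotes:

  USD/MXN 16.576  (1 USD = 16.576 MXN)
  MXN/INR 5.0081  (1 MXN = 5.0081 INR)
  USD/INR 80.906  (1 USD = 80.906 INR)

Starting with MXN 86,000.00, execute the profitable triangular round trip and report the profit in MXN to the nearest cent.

Profit: MXN 2,241.01

Profitable loop is MXN → INR → USD → MXN:
MXN 86,000.00 × 5.0081 = INR 430,696.60
INR 430,696.60 ÷ 80.906 = USD 5,323.42
USD 5,323.42 × 16.576 = MXN 88,241.01
Profit = MXN 88,241.01 − MXN 86,000.00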